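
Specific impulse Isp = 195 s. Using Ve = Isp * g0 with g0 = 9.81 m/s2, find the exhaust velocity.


Ve = Isp * g0 = 195 * 9.81 = 1913.0 m/s

1913.0 m/s


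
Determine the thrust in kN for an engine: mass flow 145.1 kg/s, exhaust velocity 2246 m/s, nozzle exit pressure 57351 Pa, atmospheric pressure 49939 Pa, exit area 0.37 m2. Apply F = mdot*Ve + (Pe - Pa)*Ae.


F = 145.1 * 2246 + (57351 - 49939) * 0.37 = 328637.0 N = 328.6 kN

328.6 kN


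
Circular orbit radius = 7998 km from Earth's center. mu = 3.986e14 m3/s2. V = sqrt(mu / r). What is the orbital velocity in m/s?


V = sqrt(3.986e14 / 7998000) = 7060 m/s

7060 m/s


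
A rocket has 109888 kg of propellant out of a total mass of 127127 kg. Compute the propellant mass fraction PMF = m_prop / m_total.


PMF = 109888 / 127127 = 0.864

0.864


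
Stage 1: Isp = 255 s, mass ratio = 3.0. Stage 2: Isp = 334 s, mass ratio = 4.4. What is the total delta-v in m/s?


dV1 = 255 * 9.81 * ln(3.0) = 2748.2 m/s
dV2 = 334 * 9.81 * ln(4.4) = 4854.5 m/s
Total dV = 2748.2 + 4854.5 = 7602.7 m/s ~ 7603 m/s

7603 m/s


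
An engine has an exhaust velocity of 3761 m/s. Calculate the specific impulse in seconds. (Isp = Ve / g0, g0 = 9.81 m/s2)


Isp = Ve / g0 = 3761 / 9.81 = 383.4 s

383.4 s


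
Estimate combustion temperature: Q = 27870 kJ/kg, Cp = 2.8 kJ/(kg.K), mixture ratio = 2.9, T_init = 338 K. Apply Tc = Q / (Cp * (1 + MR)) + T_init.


Tc = 27870 / (2.8 * (1 + 2.9)) + 338 = 2890 K

2890 K


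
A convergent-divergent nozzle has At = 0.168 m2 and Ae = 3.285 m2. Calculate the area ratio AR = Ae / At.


AR = 3.285 / 0.168 = 19.6

19.6


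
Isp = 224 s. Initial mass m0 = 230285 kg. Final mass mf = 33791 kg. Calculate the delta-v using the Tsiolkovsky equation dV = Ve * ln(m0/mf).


Ve = 224 * 9.81 = 2197.44 m/s
dV = 2197.44 * ln(230285/33791) = 4217 m/s

4217 m/s


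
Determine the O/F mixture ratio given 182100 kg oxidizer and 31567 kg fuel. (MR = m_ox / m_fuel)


MR = 182100 / 31567 = 5.77

5.77


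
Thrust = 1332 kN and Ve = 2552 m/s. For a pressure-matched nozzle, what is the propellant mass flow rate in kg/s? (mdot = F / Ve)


mdot = F / Ve = 1332000 / 2552 = 521.9 kg/s

521.9 kg/s


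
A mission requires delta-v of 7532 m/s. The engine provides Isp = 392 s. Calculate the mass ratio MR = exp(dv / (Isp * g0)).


Ve = 392 * 9.81 = 3845.52 m/s
MR = exp(7532 / 3845.52) = 7.09

7.09


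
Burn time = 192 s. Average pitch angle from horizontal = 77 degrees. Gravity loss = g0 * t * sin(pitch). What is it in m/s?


GL = 9.81 * 192 * sin(77 deg) = 1835 m/s

1835 m/s


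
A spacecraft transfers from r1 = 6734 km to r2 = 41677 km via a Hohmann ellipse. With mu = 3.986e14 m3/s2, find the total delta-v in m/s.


V1 = sqrt(mu/r1) = 7693.64 m/s
dV1 = V1*(sqrt(2*r2/(r1+r2)) - 1) = 2401.75 m/s
V2 = sqrt(mu/r2) = 3092.58 m/s
dV2 = V2*(1 - sqrt(2*r1/(r1+r2))) = 1461.4 m/s
Total dV = 3863 m/s

3863 m/s


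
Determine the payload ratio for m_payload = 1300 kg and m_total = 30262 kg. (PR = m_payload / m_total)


PR = 1300 / 30262 = 0.043

0.043


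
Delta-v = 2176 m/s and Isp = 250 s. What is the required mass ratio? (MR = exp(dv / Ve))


Ve = 250 * 9.81 = 2452.5 m/s
MR = exp(2176 / 2452.5) = 2.428

2.428


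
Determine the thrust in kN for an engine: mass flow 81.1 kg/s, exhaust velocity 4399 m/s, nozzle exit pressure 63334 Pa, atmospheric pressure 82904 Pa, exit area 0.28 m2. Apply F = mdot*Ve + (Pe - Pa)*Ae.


F = 81.1 * 4399 + (63334 - 82904) * 0.28 = 351279.0 N = 351.3 kN

351.3 kN


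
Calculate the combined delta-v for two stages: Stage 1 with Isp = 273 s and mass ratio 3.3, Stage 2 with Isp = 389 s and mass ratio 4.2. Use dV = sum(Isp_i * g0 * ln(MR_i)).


dV1 = 273 * 9.81 * ln(3.3) = 3197.5 m/s
dV2 = 389 * 9.81 * ln(4.2) = 5476.4 m/s
Total dV = 3197.5 + 5476.4 = 8673.9 m/s ~ 8674 m/s

8674 m/s


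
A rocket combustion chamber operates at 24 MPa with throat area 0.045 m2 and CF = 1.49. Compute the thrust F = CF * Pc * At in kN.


F = 1.49 * 24e6 * 0.045 = 1.6092e+06 N = 1609.2 kN

1609.2 kN


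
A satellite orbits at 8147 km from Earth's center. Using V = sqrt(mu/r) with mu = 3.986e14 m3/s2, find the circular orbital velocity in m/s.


V = sqrt(3.986e14 / 8147000) = 6995 m/s

6995 m/s


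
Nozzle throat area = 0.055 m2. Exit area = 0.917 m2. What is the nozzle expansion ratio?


AR = 0.917 / 0.055 = 16.7

16.7


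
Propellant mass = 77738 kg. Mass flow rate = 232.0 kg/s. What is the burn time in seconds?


tb = 77738 / 232.0 = 335.1 s

335.1 s


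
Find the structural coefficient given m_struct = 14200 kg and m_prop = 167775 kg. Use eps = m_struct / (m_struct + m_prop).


eps = 14200 / (14200 + 167775) = 0.078

0.078


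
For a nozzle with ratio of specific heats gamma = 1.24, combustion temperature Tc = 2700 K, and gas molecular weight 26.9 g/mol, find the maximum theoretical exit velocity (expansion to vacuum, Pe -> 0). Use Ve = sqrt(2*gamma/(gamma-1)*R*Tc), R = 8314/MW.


R = 8314 / 26.9 = 309.07 J/(kg.K)
Ve = sqrt(2 * 1.24 / (1.24 - 1) * 309.07 * 2700) = 2937 m/s

2937 m/s


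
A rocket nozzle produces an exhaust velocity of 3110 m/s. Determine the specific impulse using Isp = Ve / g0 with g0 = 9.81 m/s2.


Isp = Ve / g0 = 3110 / 9.81 = 317.0 s

317.0 s


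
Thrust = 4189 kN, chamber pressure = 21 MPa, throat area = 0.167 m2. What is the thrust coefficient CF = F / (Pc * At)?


CF = 4189000 / (21e6 * 0.167) = 1.19

1.19


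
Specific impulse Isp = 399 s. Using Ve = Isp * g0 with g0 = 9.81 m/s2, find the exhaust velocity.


Ve = Isp * g0 = 399 * 9.81 = 3914.2 m/s

3914.2 m/s


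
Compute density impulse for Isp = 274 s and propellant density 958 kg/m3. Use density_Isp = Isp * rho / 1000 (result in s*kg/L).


rho*Isp = 274 * 958 / 1000 = 262 s*kg/L

262 s*kg/L


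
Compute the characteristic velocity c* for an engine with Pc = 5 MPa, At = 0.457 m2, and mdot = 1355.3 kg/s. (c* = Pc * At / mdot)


c* = 5e6 * 0.457 / 1355.3 = 1686 m/s

1686 m/s


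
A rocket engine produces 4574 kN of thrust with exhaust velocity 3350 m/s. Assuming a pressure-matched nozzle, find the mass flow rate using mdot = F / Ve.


mdot = F / Ve = 4574000 / 3350 = 1365.4 kg/s

1365.4 kg/s


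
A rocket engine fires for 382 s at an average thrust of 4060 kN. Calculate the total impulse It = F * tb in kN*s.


It = 4060 * 382 = 1550920 kN*s

1550920 kN*s


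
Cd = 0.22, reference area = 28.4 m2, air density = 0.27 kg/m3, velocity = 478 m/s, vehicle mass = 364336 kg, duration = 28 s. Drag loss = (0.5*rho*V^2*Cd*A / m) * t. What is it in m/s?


D = 0.5 * 0.27 * 478^2 * 0.22 * 28.4 = 192721.68 N
a = 192721.68 / 364336 = 0.529 m/s2
dV = 0.529 * 28 = 14.8 m/s

14.8 m/s


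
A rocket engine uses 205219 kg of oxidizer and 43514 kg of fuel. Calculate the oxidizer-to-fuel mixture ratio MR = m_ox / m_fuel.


MR = 205219 / 43514 = 4.72

4.72


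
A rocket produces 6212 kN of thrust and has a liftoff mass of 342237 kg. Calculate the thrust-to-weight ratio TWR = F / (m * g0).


TWR = 6212000 / (342237 * 9.81) = 1.85

1.85


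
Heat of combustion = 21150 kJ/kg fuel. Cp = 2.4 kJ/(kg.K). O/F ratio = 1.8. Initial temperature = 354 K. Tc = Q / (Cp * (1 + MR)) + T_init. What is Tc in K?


Tc = 21150 / (2.4 * (1 + 1.8)) + 354 = 3501 K

3501 K


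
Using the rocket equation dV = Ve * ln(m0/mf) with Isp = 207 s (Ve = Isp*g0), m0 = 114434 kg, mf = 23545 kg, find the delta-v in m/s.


Ve = 207 * 9.81 = 2030.67 m/s
dV = 2030.67 * ln(114434/23545) = 3211 m/s

3211 m/s


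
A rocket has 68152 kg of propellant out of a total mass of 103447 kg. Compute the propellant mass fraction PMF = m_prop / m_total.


PMF = 68152 / 103447 = 0.659

0.659


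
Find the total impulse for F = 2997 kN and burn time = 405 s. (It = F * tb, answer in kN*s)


It = 2997 * 405 = 1213785 kN*s

1213785 kN*s


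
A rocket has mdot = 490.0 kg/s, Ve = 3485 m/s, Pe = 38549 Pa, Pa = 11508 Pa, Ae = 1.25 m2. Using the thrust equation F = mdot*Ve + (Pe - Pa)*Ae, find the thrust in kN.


F = 490.0 * 3485 + (38549 - 11508) * 1.25 = 1.7415e+06 N = 1741.5 kN

1741.5 kN


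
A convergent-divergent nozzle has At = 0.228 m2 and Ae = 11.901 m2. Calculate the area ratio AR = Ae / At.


AR = 11.901 / 0.228 = 52.2

52.2


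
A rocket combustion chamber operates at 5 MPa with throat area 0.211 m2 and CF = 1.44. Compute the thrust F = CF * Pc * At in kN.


F = 1.44 * 5e6 * 0.211 = 1.5192e+06 N = 1519.2 kN

1519.2 kN


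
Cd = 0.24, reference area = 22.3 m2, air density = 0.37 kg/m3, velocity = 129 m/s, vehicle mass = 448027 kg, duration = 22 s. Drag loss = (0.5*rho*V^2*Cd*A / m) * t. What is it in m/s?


D = 0.5 * 0.37 * 129^2 * 0.24 * 22.3 = 16476.59 N
a = 16476.59 / 448027 = 0.0368 m/s2
dV = 0.0368 * 22 = 0.8 m/s

0.8 m/s


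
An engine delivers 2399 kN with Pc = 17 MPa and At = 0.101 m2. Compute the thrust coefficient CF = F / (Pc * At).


CF = 2399000 / (17e6 * 0.101) = 1.4

1.4


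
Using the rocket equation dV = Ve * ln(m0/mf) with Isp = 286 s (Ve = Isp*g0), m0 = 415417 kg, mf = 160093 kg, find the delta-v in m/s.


Ve = 286 * 9.81 = 2805.66 m/s
dV = 2805.66 * ln(415417/160093) = 2675 m/s

2675 m/s


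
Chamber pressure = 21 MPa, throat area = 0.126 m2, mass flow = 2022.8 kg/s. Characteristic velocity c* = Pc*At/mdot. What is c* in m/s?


c* = 21e6 * 0.126 / 2022.8 = 1308 m/s

1308 m/s


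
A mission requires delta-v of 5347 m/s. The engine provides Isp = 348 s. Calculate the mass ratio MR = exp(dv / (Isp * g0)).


Ve = 348 * 9.81 = 3413.88 m/s
MR = exp(5347 / 3413.88) = 4.789

4.789


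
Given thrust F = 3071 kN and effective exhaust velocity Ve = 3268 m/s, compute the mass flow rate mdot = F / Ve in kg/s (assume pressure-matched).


mdot = F / Ve = 3071000 / 3268 = 939.7 kg/s

939.7 kg/s


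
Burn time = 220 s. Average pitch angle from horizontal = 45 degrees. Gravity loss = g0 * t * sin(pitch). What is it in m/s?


GL = 9.81 * 220 * sin(45 deg) = 1526 m/s

1526 m/s


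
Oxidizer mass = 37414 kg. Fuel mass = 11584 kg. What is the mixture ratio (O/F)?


MR = 37414 / 11584 = 3.23

3.23


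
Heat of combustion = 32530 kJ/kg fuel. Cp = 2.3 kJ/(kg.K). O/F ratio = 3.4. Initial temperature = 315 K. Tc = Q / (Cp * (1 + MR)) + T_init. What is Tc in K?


Tc = 32530 / (2.3 * (1 + 3.4)) + 315 = 3529 K

3529 K


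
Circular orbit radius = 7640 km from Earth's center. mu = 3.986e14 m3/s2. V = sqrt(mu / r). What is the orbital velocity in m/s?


V = sqrt(3.986e14 / 7640000) = 7223 m/s

7223 m/s


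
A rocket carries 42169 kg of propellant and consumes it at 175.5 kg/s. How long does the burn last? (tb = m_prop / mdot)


tb = 42169 / 175.5 = 240.3 s

240.3 s


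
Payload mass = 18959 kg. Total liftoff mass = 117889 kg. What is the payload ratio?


PR = 18959 / 117889 = 0.1608

0.1608


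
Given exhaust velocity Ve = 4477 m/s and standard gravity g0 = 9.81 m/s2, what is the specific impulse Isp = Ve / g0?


Isp = Ve / g0 = 4477 / 9.81 = 456.4 s

456.4 s


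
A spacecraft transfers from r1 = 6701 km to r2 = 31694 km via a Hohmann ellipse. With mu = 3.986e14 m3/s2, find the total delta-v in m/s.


V1 = sqrt(mu/r1) = 7712.57 m/s
dV1 = V1*(sqrt(2*r2/(r1+r2)) - 1) = 2197.24 m/s
V2 = sqrt(mu/r2) = 3546.34 m/s
dV2 = V2*(1 - sqrt(2*r1/(r1+r2))) = 1451.13 m/s
Total dV = 3648 m/s

3648 m/s


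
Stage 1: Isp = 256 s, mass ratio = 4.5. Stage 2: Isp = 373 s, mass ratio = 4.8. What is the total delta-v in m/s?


dV1 = 256 * 9.81 * ln(4.5) = 3777.3 m/s
dV2 = 373 * 9.81 * ln(4.8) = 5739.8 m/s
Total dV = 3777.3 + 5739.8 = 9517.1 m/s ~ 9517 m/s

9517 m/s


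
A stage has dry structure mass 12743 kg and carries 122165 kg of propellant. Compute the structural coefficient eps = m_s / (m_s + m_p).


eps = 12743 / (12743 + 122165) = 0.0945

0.0945


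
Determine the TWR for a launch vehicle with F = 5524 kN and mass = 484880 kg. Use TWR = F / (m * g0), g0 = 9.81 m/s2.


TWR = 5524000 / (484880 * 9.81) = 1.16

1.16


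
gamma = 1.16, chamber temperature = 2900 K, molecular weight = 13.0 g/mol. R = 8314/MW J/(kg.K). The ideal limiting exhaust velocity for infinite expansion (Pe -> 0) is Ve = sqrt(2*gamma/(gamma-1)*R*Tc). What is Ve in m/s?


R = 8314 / 13.0 = 639.54 J/(kg.K)
Ve = sqrt(2 * 1.16 / (1.16 - 1) * 639.54 * 2900) = 5186 m/s

5186 m/s


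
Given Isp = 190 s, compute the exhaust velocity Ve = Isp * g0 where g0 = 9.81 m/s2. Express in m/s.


Ve = Isp * g0 = 190 * 9.81 = 1863.9 m/s

1863.9 m/s


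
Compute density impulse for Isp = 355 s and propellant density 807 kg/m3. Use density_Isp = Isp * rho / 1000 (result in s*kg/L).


rho*Isp = 355 * 807 / 1000 = 286 s*kg/L

286 s*kg/L


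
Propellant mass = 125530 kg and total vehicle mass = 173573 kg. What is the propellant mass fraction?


PMF = 125530 / 173573 = 0.723

0.723


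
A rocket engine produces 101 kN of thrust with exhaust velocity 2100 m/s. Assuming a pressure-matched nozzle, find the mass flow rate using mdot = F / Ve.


mdot = F / Ve = 101000 / 2100 = 48.1 kg/s

48.1 kg/s


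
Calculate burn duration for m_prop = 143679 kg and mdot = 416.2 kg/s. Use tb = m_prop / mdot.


tb = 143679 / 416.2 = 345.2 s

345.2 s


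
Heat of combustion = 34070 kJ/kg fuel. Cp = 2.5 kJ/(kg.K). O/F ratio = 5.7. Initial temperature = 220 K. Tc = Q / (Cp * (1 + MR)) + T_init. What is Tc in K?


Tc = 34070 / (2.5 * (1 + 5.7)) + 220 = 2254 K

2254 K


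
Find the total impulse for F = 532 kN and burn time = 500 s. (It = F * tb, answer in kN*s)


It = 532 * 500 = 266000 kN*s

266000 kN*s


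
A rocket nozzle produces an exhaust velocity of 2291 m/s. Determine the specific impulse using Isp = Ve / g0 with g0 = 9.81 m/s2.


Isp = Ve / g0 = 2291 / 9.81 = 233.5 s

233.5 s


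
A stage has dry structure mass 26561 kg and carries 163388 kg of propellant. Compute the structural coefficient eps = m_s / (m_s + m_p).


eps = 26561 / (26561 + 163388) = 0.1398

0.1398


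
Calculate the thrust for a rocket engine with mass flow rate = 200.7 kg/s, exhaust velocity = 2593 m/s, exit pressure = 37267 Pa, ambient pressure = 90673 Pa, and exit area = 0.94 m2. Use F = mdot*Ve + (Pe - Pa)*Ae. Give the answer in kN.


F = 200.7 * 2593 + (37267 - 90673) * 0.94 = 470213.0 N = 470.2 kN

470.2 kN


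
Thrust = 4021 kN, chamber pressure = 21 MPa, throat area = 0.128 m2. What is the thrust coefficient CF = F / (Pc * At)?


CF = 4021000 / (21e6 * 0.128) = 1.5

1.5


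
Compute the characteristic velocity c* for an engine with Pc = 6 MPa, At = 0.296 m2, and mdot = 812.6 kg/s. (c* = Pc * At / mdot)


c* = 6e6 * 0.296 / 812.6 = 2186 m/s

2186 m/s


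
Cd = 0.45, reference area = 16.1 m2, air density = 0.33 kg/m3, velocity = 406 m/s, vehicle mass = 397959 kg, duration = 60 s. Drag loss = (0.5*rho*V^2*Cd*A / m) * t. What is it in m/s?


D = 0.5 * 0.33 * 406^2 * 0.45 * 16.1 = 197049.08 N
a = 197049.08 / 397959 = 0.4951 m/s2
dV = 0.4951 * 60 = 29.7 m/s

29.7 m/s


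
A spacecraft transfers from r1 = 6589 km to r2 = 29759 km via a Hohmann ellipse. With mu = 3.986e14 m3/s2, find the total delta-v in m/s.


V1 = sqrt(mu/r1) = 7777.84 m/s
dV1 = V1*(sqrt(2*r2/(r1+r2)) - 1) = 2174.91 m/s
V2 = sqrt(mu/r2) = 3659.82 m/s
dV2 = V2*(1 - sqrt(2*r1/(r1+r2))) = 1456.16 m/s
Total dV = 3631 m/s

3631 m/s


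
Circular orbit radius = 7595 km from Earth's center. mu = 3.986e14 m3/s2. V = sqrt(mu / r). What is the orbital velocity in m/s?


V = sqrt(3.986e14 / 7595000) = 7244 m/s

7244 m/s


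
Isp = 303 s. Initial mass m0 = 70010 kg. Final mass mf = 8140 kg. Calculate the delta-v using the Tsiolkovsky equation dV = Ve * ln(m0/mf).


Ve = 303 * 9.81 = 2972.43 m/s
dV = 2972.43 * ln(70010/8140) = 6396 m/s

6396 m/s


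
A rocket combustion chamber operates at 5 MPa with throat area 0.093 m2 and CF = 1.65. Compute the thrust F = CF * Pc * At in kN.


F = 1.65 * 5e6 * 0.093 = 767250.0 N = 767.2 kN

767.2 kN


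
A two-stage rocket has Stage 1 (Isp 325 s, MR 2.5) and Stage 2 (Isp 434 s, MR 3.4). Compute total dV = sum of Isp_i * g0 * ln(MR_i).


dV1 = 325 * 9.81 * ln(2.5) = 2921.4 m/s
dV2 = 434 * 9.81 * ln(3.4) = 5210.3 m/s
Total dV = 2921.4 + 5210.3 = 8131.7 m/s ~ 8132 m/s

8132 m/s


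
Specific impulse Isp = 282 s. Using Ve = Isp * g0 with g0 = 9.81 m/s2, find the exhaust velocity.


Ve = Isp * g0 = 282 * 9.81 = 2766.4 m/s

2766.4 m/s


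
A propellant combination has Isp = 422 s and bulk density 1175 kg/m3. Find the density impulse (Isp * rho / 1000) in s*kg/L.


rho*Isp = 422 * 1175 / 1000 = 496 s*kg/L

496 s*kg/L


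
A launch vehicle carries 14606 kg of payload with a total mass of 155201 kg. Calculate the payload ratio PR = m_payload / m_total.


PR = 14606 / 155201 = 0.0941

0.0941


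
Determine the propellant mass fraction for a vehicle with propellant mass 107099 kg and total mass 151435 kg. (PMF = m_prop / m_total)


PMF = 107099 / 151435 = 0.707

0.707


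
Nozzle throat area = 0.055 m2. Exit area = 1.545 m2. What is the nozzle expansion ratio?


AR = 1.545 / 0.055 = 28.1

28.1


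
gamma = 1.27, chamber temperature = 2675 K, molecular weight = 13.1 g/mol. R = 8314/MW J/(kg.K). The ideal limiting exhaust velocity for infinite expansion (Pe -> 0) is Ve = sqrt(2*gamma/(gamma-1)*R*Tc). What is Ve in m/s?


R = 8314 / 13.1 = 634.66 J/(kg.K)
Ve = sqrt(2 * 1.27 / (1.27 - 1) * 634.66 * 2675) = 3996 m/s

3996 m/s


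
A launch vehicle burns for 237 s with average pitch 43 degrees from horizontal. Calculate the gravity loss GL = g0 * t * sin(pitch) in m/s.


GL = 9.81 * 237 * sin(43 deg) = 1586 m/s

1586 m/s


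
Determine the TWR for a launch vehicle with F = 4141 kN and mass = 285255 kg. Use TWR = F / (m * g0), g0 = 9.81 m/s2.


TWR = 4141000 / (285255 * 9.81) = 1.48

1.48


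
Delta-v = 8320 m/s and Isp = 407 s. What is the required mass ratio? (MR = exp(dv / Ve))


Ve = 407 * 9.81 = 3992.67 m/s
MR = exp(8320 / 3992.67) = 8.035

8.035


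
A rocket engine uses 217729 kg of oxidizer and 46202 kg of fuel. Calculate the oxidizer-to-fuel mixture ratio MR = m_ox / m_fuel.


MR = 217729 / 46202 = 4.71

4.71


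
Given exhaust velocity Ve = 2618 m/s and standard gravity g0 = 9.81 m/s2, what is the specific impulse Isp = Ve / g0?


Isp = Ve / g0 = 2618 / 9.81 = 266.9 s

266.9 s


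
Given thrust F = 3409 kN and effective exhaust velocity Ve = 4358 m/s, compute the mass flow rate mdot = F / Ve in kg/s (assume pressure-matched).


mdot = F / Ve = 3409000 / 4358 = 782.2 kg/s

782.2 kg/s


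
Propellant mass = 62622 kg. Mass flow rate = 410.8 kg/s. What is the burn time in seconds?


tb = 62622 / 410.8 = 152.4 s

152.4 s


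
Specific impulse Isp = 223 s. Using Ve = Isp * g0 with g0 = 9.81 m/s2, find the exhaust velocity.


Ve = Isp * g0 = 223 * 9.81 = 2187.6 m/s

2187.6 m/s


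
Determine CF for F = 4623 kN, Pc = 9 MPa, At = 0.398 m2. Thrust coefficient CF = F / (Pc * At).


CF = 4623000 / (9e6 * 0.398) = 1.29

1.29


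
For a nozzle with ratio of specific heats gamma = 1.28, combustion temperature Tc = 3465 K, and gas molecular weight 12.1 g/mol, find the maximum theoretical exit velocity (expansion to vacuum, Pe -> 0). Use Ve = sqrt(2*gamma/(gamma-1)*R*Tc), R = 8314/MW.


R = 8314 / 12.1 = 687.11 J/(kg.K)
Ve = sqrt(2 * 1.28 / (1.28 - 1) * 687.11 * 3465) = 4666 m/s

4666 m/s


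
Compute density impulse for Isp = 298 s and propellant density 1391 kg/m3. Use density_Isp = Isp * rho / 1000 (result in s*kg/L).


rho*Isp = 298 * 1391 / 1000 = 415 s*kg/L

415 s*kg/L


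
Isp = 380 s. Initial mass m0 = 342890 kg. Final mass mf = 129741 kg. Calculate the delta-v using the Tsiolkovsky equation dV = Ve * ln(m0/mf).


Ve = 380 * 9.81 = 3727.8 m/s
dV = 3727.8 * ln(342890/129741) = 3623 m/s

3623 m/s


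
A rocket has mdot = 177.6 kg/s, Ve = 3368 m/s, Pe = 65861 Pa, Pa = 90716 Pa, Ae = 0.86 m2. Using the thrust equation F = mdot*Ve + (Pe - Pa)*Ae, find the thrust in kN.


F = 177.6 * 3368 + (65861 - 90716) * 0.86 = 576781.0 N = 576.8 kN

576.8 kN


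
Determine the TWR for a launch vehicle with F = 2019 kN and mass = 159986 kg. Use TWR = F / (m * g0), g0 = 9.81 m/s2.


TWR = 2019000 / (159986 * 9.81) = 1.29

1.29


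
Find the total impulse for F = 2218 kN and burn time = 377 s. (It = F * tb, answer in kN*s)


It = 2218 * 377 = 836186 kN*s

836186 kN*s


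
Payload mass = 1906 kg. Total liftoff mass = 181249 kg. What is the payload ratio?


PR = 1906 / 181249 = 0.0105

0.0105


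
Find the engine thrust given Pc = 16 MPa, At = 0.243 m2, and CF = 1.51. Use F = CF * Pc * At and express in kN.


F = 1.51 * 16e6 * 0.243 = 5.8709e+06 N = 5870.9 kN

5870.9 kN


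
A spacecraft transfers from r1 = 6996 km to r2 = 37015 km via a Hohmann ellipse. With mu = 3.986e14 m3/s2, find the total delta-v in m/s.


V1 = sqrt(mu/r1) = 7548.21 m/s
dV1 = V1*(sqrt(2*r2/(r1+r2)) - 1) = 2241.44 m/s
V2 = sqrt(mu/r2) = 3281.56 m/s
dV2 = V2*(1 - sqrt(2*r1/(r1+r2))) = 1431.27 m/s
Total dV = 3673 m/s

3673 m/s


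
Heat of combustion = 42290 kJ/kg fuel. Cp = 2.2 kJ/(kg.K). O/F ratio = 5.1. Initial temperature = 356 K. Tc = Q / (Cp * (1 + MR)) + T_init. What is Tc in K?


Tc = 42290 / (2.2 * (1 + 5.1)) + 356 = 3507 K

3507 K


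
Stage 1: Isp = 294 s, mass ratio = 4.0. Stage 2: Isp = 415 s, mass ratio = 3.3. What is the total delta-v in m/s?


dV1 = 294 * 9.81 * ln(4.0) = 3998.3 m/s
dV2 = 415 * 9.81 * ln(3.3) = 4860.6 m/s
Total dV = 3998.3 + 4860.6 = 8858.9 m/s ~ 8859 m/s

8859 m/s


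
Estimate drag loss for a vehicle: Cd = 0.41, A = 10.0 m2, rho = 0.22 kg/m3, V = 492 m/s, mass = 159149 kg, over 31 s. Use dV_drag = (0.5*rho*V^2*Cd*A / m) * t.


D = 0.5 * 0.22 * 492^2 * 0.41 * 10.0 = 109170.86 N
a = 109170.86 / 159149 = 0.686 m/s2
dV = 0.686 * 31 = 21.3 m/s

21.3 m/s


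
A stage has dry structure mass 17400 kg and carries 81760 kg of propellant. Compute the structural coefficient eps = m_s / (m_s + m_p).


eps = 17400 / (17400 + 81760) = 0.1755

0.1755


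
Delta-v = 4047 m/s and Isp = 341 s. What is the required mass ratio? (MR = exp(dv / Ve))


Ve = 341 * 9.81 = 3345.21 m/s
MR = exp(4047 / 3345.21) = 3.353

3.353


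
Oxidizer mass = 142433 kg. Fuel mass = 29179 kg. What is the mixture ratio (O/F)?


MR = 142433 / 29179 = 4.88

4.88


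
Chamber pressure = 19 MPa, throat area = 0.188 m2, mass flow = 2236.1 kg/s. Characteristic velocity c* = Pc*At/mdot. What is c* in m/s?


c* = 19e6 * 0.188 / 2236.1 = 1597 m/s

1597 m/s


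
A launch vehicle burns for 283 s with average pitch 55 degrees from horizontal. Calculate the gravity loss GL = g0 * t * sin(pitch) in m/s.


GL = 9.81 * 283 * sin(55 deg) = 2274 m/s

2274 m/s


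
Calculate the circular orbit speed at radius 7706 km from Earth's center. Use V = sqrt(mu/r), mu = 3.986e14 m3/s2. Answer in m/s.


V = sqrt(3.986e14 / 7706000) = 7192 m/s

7192 m/s


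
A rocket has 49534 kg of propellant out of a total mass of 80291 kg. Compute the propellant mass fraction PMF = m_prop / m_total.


PMF = 49534 / 80291 = 0.617

0.617


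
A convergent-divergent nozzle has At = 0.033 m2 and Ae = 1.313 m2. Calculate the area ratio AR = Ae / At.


AR = 1.313 / 0.033 = 39.8

39.8


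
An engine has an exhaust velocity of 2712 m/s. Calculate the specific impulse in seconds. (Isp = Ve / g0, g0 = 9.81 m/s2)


Isp = Ve / g0 = 2712 / 9.81 = 276.5 s

276.5 s


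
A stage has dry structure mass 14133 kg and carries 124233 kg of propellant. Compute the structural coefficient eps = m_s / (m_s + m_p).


eps = 14133 / (14133 + 124233) = 0.1021

0.1021


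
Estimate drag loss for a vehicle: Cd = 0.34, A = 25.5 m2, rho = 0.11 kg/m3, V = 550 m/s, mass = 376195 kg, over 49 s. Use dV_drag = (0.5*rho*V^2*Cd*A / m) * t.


D = 0.5 * 0.11 * 550^2 * 0.34 * 25.5 = 144247.12 N
a = 144247.12 / 376195 = 0.3834 m/s2
dV = 0.3834 * 49 = 18.8 m/s

18.8 m/s


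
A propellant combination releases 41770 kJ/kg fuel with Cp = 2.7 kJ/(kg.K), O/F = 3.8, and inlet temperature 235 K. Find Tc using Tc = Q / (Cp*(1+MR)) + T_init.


Tc = 41770 / (2.7 * (1 + 3.8)) + 235 = 3458 K

3458 K


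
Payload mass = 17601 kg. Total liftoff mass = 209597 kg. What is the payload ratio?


PR = 17601 / 209597 = 0.084

0.084


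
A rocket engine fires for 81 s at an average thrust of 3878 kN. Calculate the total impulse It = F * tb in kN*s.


It = 3878 * 81 = 314118 kN*s

314118 kN*s


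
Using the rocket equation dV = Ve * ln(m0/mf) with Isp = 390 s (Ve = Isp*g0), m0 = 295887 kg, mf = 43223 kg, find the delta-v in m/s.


Ve = 390 * 9.81 = 3825.9 m/s
dV = 3825.9 * ln(295887/43223) = 7360 m/s

7360 m/s


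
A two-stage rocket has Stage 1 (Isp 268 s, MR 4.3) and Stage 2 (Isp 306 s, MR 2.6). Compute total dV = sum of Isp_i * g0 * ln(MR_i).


dV1 = 268 * 9.81 * ln(4.3) = 3834.8 m/s
dV2 = 306 * 9.81 * ln(2.6) = 2868.3 m/s
Total dV = 3834.8 + 2868.3 = 6703.1 m/s ~ 6703 m/s

6703 m/s


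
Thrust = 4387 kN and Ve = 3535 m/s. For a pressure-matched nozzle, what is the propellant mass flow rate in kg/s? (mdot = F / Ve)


mdot = F / Ve = 4387000 / 3535 = 1241.0 kg/s

1241.0 kg/s


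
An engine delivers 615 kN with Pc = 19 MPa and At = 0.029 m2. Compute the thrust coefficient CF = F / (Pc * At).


CF = 615000 / (19e6 * 0.029) = 1.12

1.12


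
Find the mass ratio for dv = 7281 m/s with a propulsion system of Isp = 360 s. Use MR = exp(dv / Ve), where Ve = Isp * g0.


Ve = 360 * 9.81 = 3531.6 m/s
MR = exp(7281 / 3531.6) = 7.859

7.859


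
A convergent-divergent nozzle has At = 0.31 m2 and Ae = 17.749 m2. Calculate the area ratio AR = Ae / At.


AR = 17.749 / 0.31 = 57.3

57.3


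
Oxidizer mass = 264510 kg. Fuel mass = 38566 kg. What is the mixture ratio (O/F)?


MR = 264510 / 38566 = 6.86

6.86


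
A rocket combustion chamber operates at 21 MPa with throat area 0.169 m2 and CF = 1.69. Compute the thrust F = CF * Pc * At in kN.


F = 1.69 * 21e6 * 0.169 = 5.9978e+06 N = 5997.8 kN

5997.8 kN


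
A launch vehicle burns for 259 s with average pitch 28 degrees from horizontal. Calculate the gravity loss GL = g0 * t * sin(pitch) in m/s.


GL = 9.81 * 259 * sin(28 deg) = 1193 m/s

1193 m/s


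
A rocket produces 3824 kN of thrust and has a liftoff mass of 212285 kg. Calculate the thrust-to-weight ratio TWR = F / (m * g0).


TWR = 3824000 / (212285 * 9.81) = 1.84

1.84


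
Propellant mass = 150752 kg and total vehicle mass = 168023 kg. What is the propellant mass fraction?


PMF = 150752 / 168023 = 0.897

0.897


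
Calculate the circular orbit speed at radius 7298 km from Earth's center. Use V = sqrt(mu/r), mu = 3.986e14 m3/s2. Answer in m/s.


V = sqrt(3.986e14 / 7298000) = 7390 m/s

7390 m/s


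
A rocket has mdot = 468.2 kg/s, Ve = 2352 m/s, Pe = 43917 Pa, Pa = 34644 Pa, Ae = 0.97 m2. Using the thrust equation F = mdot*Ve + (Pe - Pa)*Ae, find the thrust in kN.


F = 468.2 * 2352 + (43917 - 34644) * 0.97 = 1.1102e+06 N = 1110.2 kN

1110.2 kN


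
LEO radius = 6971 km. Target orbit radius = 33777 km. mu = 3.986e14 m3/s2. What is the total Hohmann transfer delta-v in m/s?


V1 = sqrt(mu/r1) = 7561.73 m/s
dV1 = V1*(sqrt(2*r2/(r1+r2)) - 1) = 2174.56 m/s
V2 = sqrt(mu/r2) = 3435.25 m/s
dV2 = V2*(1 - sqrt(2*r1/(r1+r2))) = 1425.84 m/s
Total dV = 3600 m/s

3600 m/s


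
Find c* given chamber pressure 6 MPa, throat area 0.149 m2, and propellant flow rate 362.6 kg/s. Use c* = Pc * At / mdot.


c* = 6e6 * 0.149 / 362.6 = 2466 m/s

2466 m/s


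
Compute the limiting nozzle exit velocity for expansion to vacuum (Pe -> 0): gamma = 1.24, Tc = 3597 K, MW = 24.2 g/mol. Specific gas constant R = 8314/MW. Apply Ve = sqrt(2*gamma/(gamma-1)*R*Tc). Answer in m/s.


R = 8314 / 24.2 = 343.55 J/(kg.K)
Ve = sqrt(2 * 1.24 / (1.24 - 1) * 343.55 * 3597) = 3573 m/s

3573 m/s


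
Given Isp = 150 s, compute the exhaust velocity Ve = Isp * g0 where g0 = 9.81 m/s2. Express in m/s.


Ve = Isp * g0 = 150 * 9.81 = 1471.5 m/s

1471.5 m/s


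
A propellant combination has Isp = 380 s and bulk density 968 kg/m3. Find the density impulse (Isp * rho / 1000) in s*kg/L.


rho*Isp = 380 * 968 / 1000 = 368 s*kg/L

368 s*kg/L


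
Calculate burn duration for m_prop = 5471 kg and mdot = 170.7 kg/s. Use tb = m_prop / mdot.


tb = 5471 / 170.7 = 32.1 s

32.1 s


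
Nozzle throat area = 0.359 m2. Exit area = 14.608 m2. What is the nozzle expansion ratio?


AR = 14.608 / 0.359 = 40.7

40.7


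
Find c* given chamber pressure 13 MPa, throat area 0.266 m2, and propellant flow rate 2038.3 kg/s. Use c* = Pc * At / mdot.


c* = 13e6 * 0.266 / 2038.3 = 1697 m/s

1697 m/s


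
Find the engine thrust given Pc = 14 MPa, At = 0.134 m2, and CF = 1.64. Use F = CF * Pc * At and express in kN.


F = 1.64 * 14e6 * 0.134 = 3.0766e+06 N = 3076.6 kN

3076.6 kN


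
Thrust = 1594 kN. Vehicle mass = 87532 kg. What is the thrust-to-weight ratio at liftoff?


TWR = 1594000 / (87532 * 9.81) = 1.86

1.86


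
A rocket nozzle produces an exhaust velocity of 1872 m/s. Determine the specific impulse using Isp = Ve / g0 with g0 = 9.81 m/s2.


Isp = Ve / g0 = 1872 / 9.81 = 190.8 s

190.8 s


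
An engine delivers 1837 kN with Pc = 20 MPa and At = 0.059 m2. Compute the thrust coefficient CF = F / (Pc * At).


CF = 1837000 / (20e6 * 0.059) = 1.56

1.56


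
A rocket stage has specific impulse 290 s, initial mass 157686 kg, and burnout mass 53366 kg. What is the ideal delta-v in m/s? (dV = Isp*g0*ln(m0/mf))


Ve = 290 * 9.81 = 2844.9 m/s
dV = 2844.9 * ln(157686/53366) = 3082 m/s

3082 m/s


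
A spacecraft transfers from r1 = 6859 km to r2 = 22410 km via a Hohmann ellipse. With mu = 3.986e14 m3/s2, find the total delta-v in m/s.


V1 = sqrt(mu/r1) = 7623.22 m/s
dV1 = V1*(sqrt(2*r2/(r1+r2)) - 1) = 1810.23 m/s
V2 = sqrt(mu/r2) = 4217.43 m/s
dV2 = V2*(1 - sqrt(2*r1/(r1+r2))) = 1330.15 m/s
Total dV = 3140 m/s

3140 m/s


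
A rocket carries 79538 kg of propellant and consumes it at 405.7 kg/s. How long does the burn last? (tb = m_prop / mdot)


tb = 79538 / 405.7 = 196.1 s

196.1 s


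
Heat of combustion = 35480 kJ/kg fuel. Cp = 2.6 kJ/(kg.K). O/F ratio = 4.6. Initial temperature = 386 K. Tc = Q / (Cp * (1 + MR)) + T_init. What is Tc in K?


Tc = 35480 / (2.6 * (1 + 4.6)) + 386 = 2823 K

2823 K


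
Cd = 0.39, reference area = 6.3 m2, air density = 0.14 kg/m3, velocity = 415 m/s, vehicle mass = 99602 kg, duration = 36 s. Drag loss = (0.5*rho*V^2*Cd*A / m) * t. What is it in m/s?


D = 0.5 * 0.14 * 415^2 * 0.39 * 6.3 = 29620.98 N
a = 29620.98 / 99602 = 0.2974 m/s2
dV = 0.2974 * 36 = 10.7 m/s

10.7 m/s


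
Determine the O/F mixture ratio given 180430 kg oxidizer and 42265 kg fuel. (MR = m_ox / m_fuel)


MR = 180430 / 42265 = 4.27

4.27


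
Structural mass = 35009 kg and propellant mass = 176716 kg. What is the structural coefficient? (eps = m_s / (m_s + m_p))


eps = 35009 / (35009 + 176716) = 0.1654

0.1654


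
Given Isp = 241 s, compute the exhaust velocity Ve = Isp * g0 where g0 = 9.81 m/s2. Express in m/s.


Ve = Isp * g0 = 241 * 9.81 = 2364.2 m/s

2364.2 m/s


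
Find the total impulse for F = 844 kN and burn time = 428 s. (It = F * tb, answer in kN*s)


It = 844 * 428 = 361232 kN*s

361232 kN*s


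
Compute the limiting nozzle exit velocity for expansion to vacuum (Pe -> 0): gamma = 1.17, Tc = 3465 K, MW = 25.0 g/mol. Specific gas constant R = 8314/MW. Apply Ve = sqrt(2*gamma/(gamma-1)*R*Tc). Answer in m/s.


R = 8314 / 25.0 = 332.56 J/(kg.K)
Ve = sqrt(2 * 1.17 / (1.17 - 1) * 332.56 * 3465) = 3983 m/s

3983 m/s


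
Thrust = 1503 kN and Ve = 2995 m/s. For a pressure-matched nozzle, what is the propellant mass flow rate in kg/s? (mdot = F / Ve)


mdot = F / Ve = 1503000 / 2995 = 501.8 kg/s

501.8 kg/s


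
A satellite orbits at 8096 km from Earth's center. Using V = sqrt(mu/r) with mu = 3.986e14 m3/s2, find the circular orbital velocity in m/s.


V = sqrt(3.986e14 / 8096000) = 7017 m/s

7017 m/s


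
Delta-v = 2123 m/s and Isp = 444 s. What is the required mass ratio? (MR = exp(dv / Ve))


Ve = 444 * 9.81 = 4355.64 m/s
MR = exp(2123 / 4355.64) = 1.628

1.628


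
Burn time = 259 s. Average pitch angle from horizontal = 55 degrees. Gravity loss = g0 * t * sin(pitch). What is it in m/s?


GL = 9.81 * 259 * sin(55 deg) = 2081 m/s

2081 m/s


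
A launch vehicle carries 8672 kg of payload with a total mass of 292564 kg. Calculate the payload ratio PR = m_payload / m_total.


PR = 8672 / 292564 = 0.0296

0.0296


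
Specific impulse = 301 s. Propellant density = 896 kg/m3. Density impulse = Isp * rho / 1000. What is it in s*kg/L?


rho*Isp = 301 * 896 / 1000 = 270 s*kg/L

270 s*kg/L


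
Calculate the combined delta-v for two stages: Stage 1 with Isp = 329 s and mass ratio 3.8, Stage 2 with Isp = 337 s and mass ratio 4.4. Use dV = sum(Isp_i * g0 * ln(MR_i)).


dV1 = 329 * 9.81 * ln(3.8) = 4308.7 m/s
dV2 = 337 * 9.81 * ln(4.4) = 4898.1 m/s
Total dV = 4308.7 + 4898.1 = 9206.8 m/s ~ 9207 m/s

9207 m/s


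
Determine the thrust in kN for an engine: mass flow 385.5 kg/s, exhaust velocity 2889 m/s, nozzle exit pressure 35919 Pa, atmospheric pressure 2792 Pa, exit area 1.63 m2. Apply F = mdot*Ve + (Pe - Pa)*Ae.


F = 385.5 * 2889 + (35919 - 2792) * 1.63 = 1.1677e+06 N = 1167.7 kN

1167.7 kN


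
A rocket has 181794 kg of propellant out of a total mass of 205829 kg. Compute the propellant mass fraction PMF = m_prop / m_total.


PMF = 181794 / 205829 = 0.883

0.883


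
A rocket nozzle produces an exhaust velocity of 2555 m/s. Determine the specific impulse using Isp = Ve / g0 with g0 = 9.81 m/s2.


Isp = Ve / g0 = 2555 / 9.81 = 260.4 s

260.4 s


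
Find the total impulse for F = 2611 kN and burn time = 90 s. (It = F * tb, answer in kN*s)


It = 2611 * 90 = 234990 kN*s

234990 kN*s


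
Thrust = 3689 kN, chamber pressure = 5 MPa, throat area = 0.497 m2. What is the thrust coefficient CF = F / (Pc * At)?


CF = 3689000 / (5e6 * 0.497) = 1.48

1.48


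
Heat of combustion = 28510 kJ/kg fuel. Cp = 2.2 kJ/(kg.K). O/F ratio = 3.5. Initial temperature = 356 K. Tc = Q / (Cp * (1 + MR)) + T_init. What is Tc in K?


Tc = 28510 / (2.2 * (1 + 3.5)) + 356 = 3236 K

3236 K


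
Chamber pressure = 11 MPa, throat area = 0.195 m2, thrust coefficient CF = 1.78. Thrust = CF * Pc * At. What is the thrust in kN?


F = 1.78 * 11e6 * 0.195 = 3.8181e+06 N = 3818.1 kN

3818.1 kN


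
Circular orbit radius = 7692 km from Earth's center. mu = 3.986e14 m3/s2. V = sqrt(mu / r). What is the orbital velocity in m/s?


V = sqrt(3.986e14 / 7692000) = 7199 m/s

7199 m/s


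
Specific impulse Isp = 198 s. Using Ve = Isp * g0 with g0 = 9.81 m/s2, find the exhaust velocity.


Ve = Isp * g0 = 198 * 9.81 = 1942.4 m/s

1942.4 m/s


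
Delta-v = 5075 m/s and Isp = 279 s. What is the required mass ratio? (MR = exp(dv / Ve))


Ve = 279 * 9.81 = 2736.99 m/s
MR = exp(5075 / 2736.99) = 6.387

6.387


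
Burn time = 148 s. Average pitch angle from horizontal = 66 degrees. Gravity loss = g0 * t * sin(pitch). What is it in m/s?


GL = 9.81 * 148 * sin(66 deg) = 1326 m/s

1326 m/s


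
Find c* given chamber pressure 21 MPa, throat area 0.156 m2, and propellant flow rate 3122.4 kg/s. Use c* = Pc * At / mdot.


c* = 21e6 * 0.156 / 3122.4 = 1049 m/s

1049 m/s


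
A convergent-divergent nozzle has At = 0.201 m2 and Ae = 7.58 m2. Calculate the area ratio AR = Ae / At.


AR = 7.58 / 0.201 = 37.7

37.7


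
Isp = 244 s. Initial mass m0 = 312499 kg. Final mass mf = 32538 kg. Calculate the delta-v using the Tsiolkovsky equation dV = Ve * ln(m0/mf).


Ve = 244 * 9.81 = 2393.64 m/s
dV = 2393.64 * ln(312499/32538) = 5415 m/s

5415 m/s


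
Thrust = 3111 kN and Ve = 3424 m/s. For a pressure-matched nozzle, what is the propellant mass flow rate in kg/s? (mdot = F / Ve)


mdot = F / Ve = 3111000 / 3424 = 908.6 kg/s

908.6 kg/s


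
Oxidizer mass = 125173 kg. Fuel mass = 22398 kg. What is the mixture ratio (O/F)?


MR = 125173 / 22398 = 5.59

5.59


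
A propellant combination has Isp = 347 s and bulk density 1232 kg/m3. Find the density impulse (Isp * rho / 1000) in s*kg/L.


rho*Isp = 347 * 1232 / 1000 = 428 s*kg/L

428 s*kg/L


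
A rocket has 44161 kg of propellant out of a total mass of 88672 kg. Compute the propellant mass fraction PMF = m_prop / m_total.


PMF = 44161 / 88672 = 0.498

0.498


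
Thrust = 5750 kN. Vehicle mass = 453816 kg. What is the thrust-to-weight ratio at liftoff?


TWR = 5750000 / (453816 * 9.81) = 1.29

1.29


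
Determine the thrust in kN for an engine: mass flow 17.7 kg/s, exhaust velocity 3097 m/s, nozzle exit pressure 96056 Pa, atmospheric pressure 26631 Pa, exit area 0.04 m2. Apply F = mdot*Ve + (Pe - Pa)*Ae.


F = 17.7 * 3097 + (96056 - 26631) * 0.04 = 57594.0 N = 57.6 kN

57.6 kN


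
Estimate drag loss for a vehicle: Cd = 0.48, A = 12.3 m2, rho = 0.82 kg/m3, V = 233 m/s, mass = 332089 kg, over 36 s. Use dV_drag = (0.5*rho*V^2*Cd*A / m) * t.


D = 0.5 * 0.82 * 233^2 * 0.48 * 12.3 = 131414.12 N
a = 131414.12 / 332089 = 0.3957 m/s2
dV = 0.3957 * 36 = 14.2 m/s

14.2 m/s


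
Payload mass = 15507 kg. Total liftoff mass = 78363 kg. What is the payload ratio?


PR = 15507 / 78363 = 0.1979

0.1979


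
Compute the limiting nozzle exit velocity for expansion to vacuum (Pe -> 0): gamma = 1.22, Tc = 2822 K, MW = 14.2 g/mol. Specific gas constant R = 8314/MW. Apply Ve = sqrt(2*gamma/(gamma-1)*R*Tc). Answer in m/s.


R = 8314 / 14.2 = 585.49 J/(kg.K)
Ve = sqrt(2 * 1.22 / (1.22 - 1) * 585.49 * 2822) = 4281 m/s

4281 m/s


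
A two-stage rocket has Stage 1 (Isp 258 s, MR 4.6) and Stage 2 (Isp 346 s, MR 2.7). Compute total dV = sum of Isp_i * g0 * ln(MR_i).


dV1 = 258 * 9.81 * ln(4.6) = 3862.4 m/s
dV2 = 346 * 9.81 * ln(2.7) = 3371.4 m/s
Total dV = 3862.4 + 3371.4 = 7233.8 m/s ~ 7234 m/s

7234 m/s


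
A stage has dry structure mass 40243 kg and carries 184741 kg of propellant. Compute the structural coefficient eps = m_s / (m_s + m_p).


eps = 40243 / (40243 + 184741) = 0.1789

0.1789


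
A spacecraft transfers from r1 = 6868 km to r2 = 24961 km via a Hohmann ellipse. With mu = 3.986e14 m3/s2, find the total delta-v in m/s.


V1 = sqrt(mu/r1) = 7618.22 m/s
dV1 = V1*(sqrt(2*r2/(r1+r2)) - 1) = 1922.65 m/s
V2 = sqrt(mu/r2) = 3996.11 m/s
dV2 = V2*(1 - sqrt(2*r1/(r1+r2))) = 1370.95 m/s
Total dV = 3294 m/s

3294 m/s


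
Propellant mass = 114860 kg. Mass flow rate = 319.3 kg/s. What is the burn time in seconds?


tb = 114860 / 319.3 = 359.7 s

359.7 s


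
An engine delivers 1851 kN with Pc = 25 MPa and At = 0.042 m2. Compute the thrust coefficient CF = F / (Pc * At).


CF = 1851000 / (25e6 * 0.042) = 1.76

1.76


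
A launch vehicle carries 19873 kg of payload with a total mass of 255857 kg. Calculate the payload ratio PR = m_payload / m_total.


PR = 19873 / 255857 = 0.0777

0.0777


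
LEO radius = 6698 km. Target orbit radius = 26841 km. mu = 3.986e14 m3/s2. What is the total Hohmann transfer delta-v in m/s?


V1 = sqrt(mu/r1) = 7714.29 m/s
dV1 = V1*(sqrt(2*r2/(r1+r2)) - 1) = 2045.38 m/s
V2 = sqrt(mu/r2) = 3853.62 m/s
dV2 = V2*(1 - sqrt(2*r1/(r1+r2))) = 1418.16 m/s
Total dV = 3464 m/s

3464 m/s


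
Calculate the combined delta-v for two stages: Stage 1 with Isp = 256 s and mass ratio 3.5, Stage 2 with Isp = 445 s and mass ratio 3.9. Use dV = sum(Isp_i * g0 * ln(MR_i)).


dV1 = 256 * 9.81 * ln(3.5) = 3146.1 m/s
dV2 = 445 * 9.81 * ln(3.9) = 5941.3 m/s
Total dV = 3146.1 + 5941.3 = 9087.4 m/s ~ 9087 m/s

9087 m/s
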